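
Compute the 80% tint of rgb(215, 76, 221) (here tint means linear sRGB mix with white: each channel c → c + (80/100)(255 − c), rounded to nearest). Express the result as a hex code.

#f7dbf8

Per channel, c → c + 0.8(255 − c):
  R: 215 + 32 = 247 → 247
  G: 76 + 143.2 = 219.2 → 219
  B: 221 + 0.8×(255−221) = 221 + 27.2 = 248.2 → 248
rgb(247, 219, 248) = #f7dbf8.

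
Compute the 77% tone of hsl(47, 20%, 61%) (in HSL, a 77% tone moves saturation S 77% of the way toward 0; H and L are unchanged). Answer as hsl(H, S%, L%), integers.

hsl(47, 5%, 61%)

S moves 77% from 20 toward 0: 20 − 15.4 = 4.6 → 5.
H and L are unchanged.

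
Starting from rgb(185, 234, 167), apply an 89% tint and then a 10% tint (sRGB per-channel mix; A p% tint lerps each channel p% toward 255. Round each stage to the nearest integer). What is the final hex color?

Per channel, c → c + 0.89(255 − c):
  R: 185 + 0.89×(255−185) = 185 + 62.3 = 247.3 → 247
  G: 234 + 0.89×(255−234) = 234 + 18.69 = 252.69 → 253
  B: 167 + 78.32 = 245.32 → 245
After the tint: rgb(247, 253, 245) = #f7fdf5.
Per channel, c → c + 0.1(255 − c):
  R: 247 + 0.1×(255−247) = 247 + 0.8 = 247.8 → 248
  G: 253 + 0.1×(255−253) = 253 + 0.2 = 253.2 → 253
  B: 245 + 0.1×(255−245) = 245 + 1 = 246 → 246
rgb(248, 253, 246) = #f8fdf6.

#f8fdf6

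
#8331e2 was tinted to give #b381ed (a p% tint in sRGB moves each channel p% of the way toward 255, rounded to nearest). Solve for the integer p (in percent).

#8331e2 is rgb(131, 49, 226); #b381ed is rgb(179, 129, 237).
On the G channel (widest range): 129 ≈ 49 + (p/100)(255 − 49), so p ≈ 100×(129 − 49)/(255 − 49) = 8000/206 = 38.83.
p = 39 reproduces all three channels after rounding.

39%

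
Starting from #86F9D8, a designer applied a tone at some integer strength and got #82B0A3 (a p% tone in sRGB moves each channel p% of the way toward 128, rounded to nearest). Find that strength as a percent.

60%

#86F9D8 is rgb(134, 249, 216); #82B0A3 is rgb(130, 176, 163).
On the G channel (widest range): 176 ≈ 249 + (p/100)(128 − 249), so p ≈ 100×(176 − 249)/(128 − 249) = -7300/-121 = 60.33.
p = 60 reproduces all three channels after rounding.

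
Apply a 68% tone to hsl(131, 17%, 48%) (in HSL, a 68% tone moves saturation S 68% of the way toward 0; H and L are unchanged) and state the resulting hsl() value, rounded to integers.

hsl(131, 5%, 48%)

S moves 68% from 17 toward 0: 17 − 11.56 = 5.44 → 5.
H and L are unchanged.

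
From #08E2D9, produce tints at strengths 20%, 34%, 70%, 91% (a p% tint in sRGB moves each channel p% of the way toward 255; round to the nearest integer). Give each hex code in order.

#39E8E1, #5CECE6, #B5F6F4, #E9FCFC

#08E2D9 is rgb(8, 226, 217).
20%: (8 + 49.4 = 57.4→57, 226 + 5.8 = 231.8→232, 217 + 7.6 = 224.6→225) → #39E8E1
34%: (8 + 83.98 = 91.98→92, 226 + 9.86 = 235.86→236, 217 + 12.92 = 229.92→230) → #5CECE6
70%: (8 + 172.9 = 180.9→181, 226 + 20.3 = 246.3→246, 217 + 26.6 = 243.6→244) → #B5F6F4
91%: (8 + 224.77 = 232.77→233, 226 + 26.39 = 252.39→252, 217 + 34.58 = 251.58→252) → #E9FCFC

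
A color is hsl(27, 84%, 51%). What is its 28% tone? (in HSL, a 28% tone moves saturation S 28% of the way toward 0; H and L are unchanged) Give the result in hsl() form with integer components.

S moves 28% from 84 toward 0: 84 − 23.52 = 60.48 → 60.
H and L are unchanged.

hsl(27, 60%, 51%)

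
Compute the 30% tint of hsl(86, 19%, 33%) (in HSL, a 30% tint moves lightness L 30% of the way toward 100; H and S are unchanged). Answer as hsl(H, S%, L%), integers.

hsl(86, 19%, 53%)

L moves 30% from 33 toward 100: 33 + 20.1 = 53.1 → 53.
H and S are unchanged.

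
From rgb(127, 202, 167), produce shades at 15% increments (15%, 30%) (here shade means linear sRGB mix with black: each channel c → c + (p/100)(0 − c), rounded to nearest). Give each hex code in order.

#6CAC8E, #598D75

15%: (127 − 19.05 = 107.95→108, 202 − 30.3 = 171.7→172, 167 − 25.05 = 141.95→142) → #6CAC8E
30%: (127 − 38.1 = 88.9→89, 202 − 60.6 = 141.4→141, 167 − 50.1 = 116.9→117) → #598D75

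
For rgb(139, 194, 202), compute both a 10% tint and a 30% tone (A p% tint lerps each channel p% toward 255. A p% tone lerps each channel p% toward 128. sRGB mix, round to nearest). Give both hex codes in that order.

#97c8cf, #88aeb4

10% tint:
  R: 139 + 11.6 = 150.6 → 151
  G: 194 + 6.1 = 200.1 → 200
  B: 202 + 5.3 = 207.3 → 207
  → #97c8cf
30% tone:
  R: 139 + 0.3×(128−139) = 139 − 3.3 = 135.7 → 136
  G: 194 + 0.3×(128−194) = 194 − 19.8 = 174.2 → 174
  B: 202 − 22.2 = 179.8 → 180
  → #88aeb4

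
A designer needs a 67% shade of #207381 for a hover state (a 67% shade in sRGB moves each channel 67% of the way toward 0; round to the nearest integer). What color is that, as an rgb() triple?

#207381 is rgb(32, 115, 129).
Lerp each channel 67% toward 0:
  R: 32 − 21.44 = 10.56 → 11
  G: 115 − 77.05 = 37.95 → 38
  B: 129 − 86.43 = 42.57 → 43

rgb(11, 38, 43)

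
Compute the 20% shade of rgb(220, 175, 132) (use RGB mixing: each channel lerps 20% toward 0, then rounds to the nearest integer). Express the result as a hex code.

Per channel, c → c + 0.2(0 − c):
  R: 220 + 0.2×(0−220) = 220 − 44 = 176 → 176
  G: 175 + 0.2×(0−175) = 175 − 35 = 140 → 140
  B: 132 − 26.4 = 105.6 → 106
rgb(176, 140, 106) = #b08c6a.

#b08c6a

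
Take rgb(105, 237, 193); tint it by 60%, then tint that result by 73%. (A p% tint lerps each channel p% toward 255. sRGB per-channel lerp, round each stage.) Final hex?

#effdf8

Lerp each channel 60% toward 255:
  R: 105 + 0.6×(255−105) = 105 + 90 = 195 → 195
  G: 237 + 0.6×(255−237) = 237 + 10.8 = 247.8 → 248
  B: 193 + 0.6×(255−193) = 193 + 37.2 = 230.2 → 230
After the tint: rgb(195, 248, 230) = #c3f8e6.
Per channel, c → c + 0.73(255 − c):
  R: 195 + 0.73×(255−195) = 195 + 43.8 = 238.8 → 239
  G: 248 + 0.73×(255−248) = 248 + 5.11 = 253.11 → 253
  B: 230 + 0.73×(255−230) = 230 + 18.25 = 248.25 → 248
rgb(239, 253, 248) = #effdf8.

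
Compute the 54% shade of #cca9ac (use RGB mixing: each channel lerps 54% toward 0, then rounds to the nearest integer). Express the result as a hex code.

#5e4e4f

#cca9ac is rgb(204, 169, 172).
A 54% shade moves each channel 54% toward 0:
  R: 204 + 0.54×(0−204) = 204 − 110.16 = 93.84 → 94
  G: 169 − 91.26 = 77.74 → 78
  B: 172 − 92.88 = 79.12 → 79
rgb(94, 78, 79) = #5e4e4f.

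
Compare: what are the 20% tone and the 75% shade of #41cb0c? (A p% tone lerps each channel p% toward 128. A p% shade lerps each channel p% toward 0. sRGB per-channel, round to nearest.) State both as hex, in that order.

#4ebc23, #103303

#41cb0c is rgb(65, 203, 12).
20% tone:
  R: 65 + 12.6 = 77.6 → 78
  G: 203 + 0.2×(128−203) = 203 − 15 = 188 → 188
  B: 12 + 0.2×(128−12) = 12 + 23.2 = 35.2 → 35
  → #4ebc23
75% shade:
  R: 65 − 48.75 = 16.25 → 16
  G: 203 + 0.75×(0−203) = 203 − 152.25 = 50.75 → 51
  B: 12 + 0.75×(0−12) = 12 − 9 = 3 → 3
  → #103303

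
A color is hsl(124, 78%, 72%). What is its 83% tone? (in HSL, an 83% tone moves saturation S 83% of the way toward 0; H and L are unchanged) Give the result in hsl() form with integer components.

S moves 83% from 78 toward 0: 78 − 64.74 = 13.26 → 13.
H and L are unchanged.

hsl(124, 13%, 72%)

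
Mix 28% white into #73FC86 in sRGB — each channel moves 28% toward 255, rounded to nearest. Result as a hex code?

#73FC86 is rgb(115, 252, 134).
Lerp each channel 28% toward 255:
  R: 115 + 39.2 = 154.2 → 154
  G: 252 + 0.28×(255−252) = 252 + 0.84 = 252.84 → 253
  B: 134 + 33.88 = 167.88 → 168
rgb(154, 253, 168) = #9AFDA8.

#9AFDA8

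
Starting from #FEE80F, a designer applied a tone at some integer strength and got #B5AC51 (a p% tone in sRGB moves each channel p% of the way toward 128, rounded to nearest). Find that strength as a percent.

#FEE80F is rgb(254, 232, 15); #B5AC51 is rgb(181, 172, 81).
On the R channel (widest range): 181 ≈ 254 + (p/100)(128 − 254), so p ≈ 100×(181 − 254)/(128 − 254) = -7300/-126 = 57.94.
p = 58 reproduces all three channels after rounding.

58%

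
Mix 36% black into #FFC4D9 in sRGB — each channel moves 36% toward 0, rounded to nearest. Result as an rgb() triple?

#FFC4D9 is rgb(255, 196, 217).
A 36% shade moves each channel 36% toward 0:
  R: 255 + 0.36×(0−255) = 255 − 91.8 = 163.2 → 163
  G: 196 + 0.36×(0−196) = 196 − 70.56 = 125.44 → 125
  B: 217 + 0.36×(0−217) = 217 − 78.12 = 138.88 → 139

rgb(163, 125, 139)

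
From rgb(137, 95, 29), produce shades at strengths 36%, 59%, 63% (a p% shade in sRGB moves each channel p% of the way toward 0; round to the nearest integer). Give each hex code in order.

#583D13, #38270C, #33230B

36%: (137 − 49.32 = 87.68→88, 95 − 34.2 = 60.8→61, 29 − 10.44 = 18.56→19) → #583D13
59%: (137 − 80.83 = 56.17→56, 95 − 56.05 = 38.95→39, 29 − 17.11 = 11.89→12) → #38270C
63%: (137 − 86.31 = 50.69→51, 95 − 59.85 = 35.15→35, 29 − 18.27 = 10.73→11) → #33230B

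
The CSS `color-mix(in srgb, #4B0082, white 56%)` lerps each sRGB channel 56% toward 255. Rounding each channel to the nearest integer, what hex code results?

#4B0082 is rgb(75, 0, 130).
Per channel, c → c + 0.56(255 − c):
  R: 75 + 0.56×(255−75) = 75 + 100.8 = 175.8 → 176
  G: 0 + 142.8 = 142.8 → 143
  B: 130 + 0.56×(255−130) = 130 + 70 = 200 → 200
rgb(176, 143, 200) = #B08FC8.

#B08FC8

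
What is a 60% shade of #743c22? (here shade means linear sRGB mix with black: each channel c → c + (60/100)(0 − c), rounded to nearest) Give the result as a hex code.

#2e180e

#743c22 is rgb(116, 60, 34).
Per channel, c → c + 0.6(0 − c):
  R: 116 − 69.6 = 46.4 → 46
  G: 60 − 36 = 24 → 24
  B: 34 + 0.6×(0−34) = 34 − 20.4 = 13.6 → 14
rgb(46, 24, 14) = #2e180e.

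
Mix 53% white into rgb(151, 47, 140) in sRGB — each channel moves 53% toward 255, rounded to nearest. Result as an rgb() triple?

Per channel, c → c + 0.53(255 − c):
  R: 151 + 0.53×(255−151) = 151 + 55.12 = 206.12 → 206
  G: 47 + 0.53×(255−47) = 47 + 110.24 = 157.24 → 157
  B: 140 + 0.53×(255−140) = 140 + 60.95 = 200.95 → 201

rgb(206, 157, 201)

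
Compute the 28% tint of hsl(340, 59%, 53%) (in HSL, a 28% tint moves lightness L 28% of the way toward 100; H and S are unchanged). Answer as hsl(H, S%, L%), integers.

L moves 28% from 53 toward 100: 53 + 13.16 = 66.16 → 66.
H and S are unchanged.

hsl(340, 59%, 66%)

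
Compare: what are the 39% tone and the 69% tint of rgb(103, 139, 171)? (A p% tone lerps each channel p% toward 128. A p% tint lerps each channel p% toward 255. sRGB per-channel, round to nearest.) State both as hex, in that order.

#71879A, #D0DBE5

39% tone:
  R: 103 + 0.39×(128−103) = 103 + 9.75 = 112.75 → 113
  G: 139 − 4.29 = 134.71 → 135
  B: 171 − 16.77 = 154.23 → 154
  → #71879A
69% tint:
  R: 103 + 0.69×(255−103) = 103 + 104.88 = 207.88 → 208
  G: 139 + 0.69×(255−139) = 139 + 80.04 = 219.04 → 219
  B: 171 + 0.69×(255−171) = 171 + 57.96 = 228.96 → 229
  → #D0DBE5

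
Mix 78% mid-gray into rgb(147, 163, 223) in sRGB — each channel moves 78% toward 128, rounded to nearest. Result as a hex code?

#848895

Per channel, c → c + 0.78(128 − c):
  R: 147 + 0.78×(128−147) = 147 − 14.82 = 132.18 → 132
  G: 163 − 27.3 = 135.7 → 136
  B: 223 + 0.78×(128−223) = 223 − 74.1 = 148.9 → 149
rgb(132, 136, 149) = #848895.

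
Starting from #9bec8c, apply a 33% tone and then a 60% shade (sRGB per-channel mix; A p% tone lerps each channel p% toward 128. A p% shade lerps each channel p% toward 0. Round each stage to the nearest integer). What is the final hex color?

#9bec8c is rgb(155, 236, 140).
Per channel, c → c + 0.33(128 − c):
  R: 155 + 0.33×(128−155) = 155 − 8.91 = 146.09 → 146
  G: 236 + 0.33×(128−236) = 236 − 35.64 = 200.36 → 200
  B: 140 + 0.33×(128−140) = 140 − 3.96 = 136.04 → 136
After the tone: rgb(146, 200, 136) = #92c888.
Lerp each channel 60% toward 0:
  R: 146 + 0.6×(0−146) = 146 − 87.6 = 58.4 → 58
  G: 200 − 120 = 80 → 80
  B: 136 + 0.6×(0−136) = 136 − 81.6 = 54.4 → 54
rgb(58, 80, 54) = #3a5036.

#3a5036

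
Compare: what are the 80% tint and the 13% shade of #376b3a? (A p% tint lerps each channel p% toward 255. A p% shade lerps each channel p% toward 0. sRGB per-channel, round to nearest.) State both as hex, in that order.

#d7e1d8, #305d32

#376b3a is rgb(55, 107, 58).
80% tint:
  R: 55 + 0.8×(255−55) = 55 + 160 = 215 → 215
  G: 107 + 0.8×(255−107) = 107 + 118.4 = 225.4 → 225
  B: 58 + 0.8×(255−58) = 58 + 157.6 = 215.6 → 216
  → #d7e1d8
13% shade:
  R: 55 + 0.13×(0−55) = 55 − 7.15 = 47.85 → 48
  G: 107 − 13.91 = 93.09 → 93
  B: 58 − 7.54 = 50.46 → 50
  → #305d32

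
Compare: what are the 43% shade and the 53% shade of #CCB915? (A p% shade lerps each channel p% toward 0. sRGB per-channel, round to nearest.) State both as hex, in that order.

#CCB915 is rgb(204, 185, 21).
43% shade:
  R: 204 + 0.43×(0−204) = 204 − 87.72 = 116.28 → 116
  G: 185 − 79.55 = 105.45 → 105
  B: 21 − 9.03 = 11.97 → 12
  → #74690C
53% shade:
  R: 204 − 108.12 = 95.88 → 96
  G: 185 − 98.05 = 86.95 → 87
  B: 21 − 11.13 = 9.87 → 10
  → #60570A

#74690C, #60570A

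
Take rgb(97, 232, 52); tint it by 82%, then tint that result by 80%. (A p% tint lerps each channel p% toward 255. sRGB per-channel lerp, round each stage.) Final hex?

#F9FEF8

Per channel, c → c + 0.82(255 − c):
  R: 97 + 0.82×(255−97) = 97 + 129.56 = 226.56 → 227
  G: 232 + 18.86 = 250.86 → 251
  B: 52 + 166.46 = 218.46 → 218
After the tint: rgb(227, 251, 218) = #E3FBDA.
Lerp each channel 80% toward 255:
  R: 227 + 0.8×(255−227) = 227 + 22.4 = 249.4 → 249
  G: 251 + 0.8×(255−251) = 251 + 3.2 = 254.2 → 254
  B: 218 + 29.6 = 247.6 → 248
rgb(249, 254, 248) = #F9FEF8.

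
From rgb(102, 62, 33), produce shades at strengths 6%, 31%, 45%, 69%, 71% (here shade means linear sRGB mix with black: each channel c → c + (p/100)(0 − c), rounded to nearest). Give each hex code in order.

#603a1f, #462b17, #382212, #20130a, #1e120a

6%: (102 − 6.12 = 95.88→96, 62 − 3.72 = 58.28→58, 33 − 1.98 = 31.02→31) → #603a1f
31%: (102 − 31.62 = 70.38→70, 62 − 19.22 = 42.78→43, 33 − 10.23 = 22.77→23) → #462b17
45%: (102 − 45.9 = 56.1→56, 62 − 27.9 = 34.1→34, 33 − 14.85 = 18.15→18) → #382212
69%: (102 − 70.38 = 31.62→32, 62 − 42.78 = 19.22→19, 33 − 22.77 = 10.23→10) → #20130a
71%: (102 − 72.42 = 29.58→30, 62 − 44.02 = 17.98→18, 33 − 23.43 = 9.57→10) → #1e120a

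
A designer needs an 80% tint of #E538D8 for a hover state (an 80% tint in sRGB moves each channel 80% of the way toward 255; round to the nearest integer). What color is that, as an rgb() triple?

#E538D8 is rgb(229, 56, 216).
Lerp each channel 80% toward 255:
  R: 229 + 0.8×(255−229) = 229 + 20.8 = 249.8 → 250
  G: 56 + 0.8×(255−56) = 56 + 159.2 = 215.2 → 215
  B: 216 + 0.8×(255−216) = 216 + 31.2 = 247.2 → 247

rgb(250, 215, 247)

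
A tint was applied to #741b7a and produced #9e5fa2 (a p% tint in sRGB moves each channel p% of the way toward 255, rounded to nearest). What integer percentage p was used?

#741b7a is rgb(116, 27, 122); #9e5fa2 is rgb(158, 95, 162).
On the G channel (widest range): 95 ≈ 27 + (p/100)(255 − 27), so p ≈ 100×(95 − 27)/(255 − 27) = 6800/228 = 29.82.
p = 30 reproduces all three channels after rounding.

30%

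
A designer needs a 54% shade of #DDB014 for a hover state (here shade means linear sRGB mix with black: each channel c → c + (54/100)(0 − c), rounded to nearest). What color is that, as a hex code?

#DDB014 is rgb(221, 176, 20).
Per channel, c → c + 0.54(0 − c):
  R: 221 − 119.34 = 101.66 → 102
  G: 176 + 0.54×(0−176) = 176 − 95.04 = 80.96 → 81
  B: 20 + 0.54×(0−20) = 20 − 10.8 = 9.2 → 9
rgb(102, 81, 9) = #665109.

#665109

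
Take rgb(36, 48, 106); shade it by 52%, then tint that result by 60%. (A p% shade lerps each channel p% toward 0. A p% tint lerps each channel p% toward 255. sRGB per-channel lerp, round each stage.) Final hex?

#A0A2AD

Lerp each channel 52% toward 0:
  R: 36 + 0.52×(0−36) = 36 − 18.72 = 17.28 → 17
  G: 48 + 0.52×(0−48) = 48 − 24.96 = 23.04 → 23
  B: 106 + 0.52×(0−106) = 106 − 55.12 = 50.88 → 51
After the shade: rgb(17, 23, 51) = #111733.
Lerp each channel 60% toward 255:
  R: 17 + 142.8 = 159.8 → 160
  G: 23 + 0.6×(255−23) = 23 + 139.2 = 162.2 → 162
  B: 51 + 122.4 = 173.4 → 173
rgb(160, 162, 173) = #A0A2AD.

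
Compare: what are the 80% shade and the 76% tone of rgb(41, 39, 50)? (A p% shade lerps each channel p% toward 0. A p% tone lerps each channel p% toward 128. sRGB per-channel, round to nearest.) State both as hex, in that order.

80% shade:
  R: 41 + 0.8×(0−41) = 41 − 32.8 = 8.2 → 8
  G: 39 + 0.8×(0−39) = 39 − 31.2 = 7.8 → 8
  B: 50 + 0.8×(0−50) = 50 − 40 = 10 → 10
  → #08080A
76% tone:
  R: 41 + 0.76×(128−41) = 41 + 66.12 = 107.12 → 107
  G: 39 + 67.64 = 106.64 → 107
  B: 50 + 59.28 = 109.28 → 109
  → #6B6B6D

#08080A, #6B6B6D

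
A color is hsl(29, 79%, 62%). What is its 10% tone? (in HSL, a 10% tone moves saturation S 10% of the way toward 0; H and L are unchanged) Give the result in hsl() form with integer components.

S moves 10% from 79 toward 0: 79 − 7.9 = 71.1 → 71.
H and L are unchanged.

hsl(29, 71%, 62%)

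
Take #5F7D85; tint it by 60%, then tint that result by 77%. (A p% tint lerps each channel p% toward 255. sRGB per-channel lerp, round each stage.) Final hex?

#5F7D85 is rgb(95, 125, 133).
A 60% tint moves each channel 60% toward 255:
  R: 95 + 0.6×(255−95) = 95 + 96 = 191 → 191
  G: 125 + 78 = 203 → 203
  B: 133 + 0.6×(255−133) = 133 + 73.2 = 206.2 → 206
After the tint: rgb(191, 203, 206) = #BFCBCE.
Per channel, c → c + 0.77(255 − c):
  R: 191 + 49.28 = 240.28 → 240
  G: 203 + 0.77×(255−203) = 203 + 40.04 = 243.04 → 243
  B: 206 + 0.77×(255−206) = 206 + 37.73 = 243.73 → 244
rgb(240, 243, 244) = #F0F3F4.

#F0F3F4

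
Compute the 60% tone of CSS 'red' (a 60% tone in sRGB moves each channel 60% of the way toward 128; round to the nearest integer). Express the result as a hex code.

#B34D4D

CSS red is rgb(255, 0, 0).
Lerp each channel 60% toward 128:
  R: 255 + 0.6×(128−255) = 255 − 76.2 = 178.8 → 179
  G: 0 + 76.8 = 76.8 → 77
  B: 0 + 0.6×(128−0) = 0 + 76.8 = 76.8 → 77
rgb(179, 77, 77) = #B34D4D.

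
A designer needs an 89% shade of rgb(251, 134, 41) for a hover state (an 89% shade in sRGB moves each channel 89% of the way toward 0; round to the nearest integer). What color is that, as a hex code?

Lerp each channel 89% toward 0:
  R: 251 + 0.89×(0−251) = 251 − 223.39 = 27.61 → 28
  G: 134 + 0.89×(0−134) = 134 − 119.26 = 14.74 → 15
  B: 41 + 0.89×(0−41) = 41 − 36.49 = 4.51 → 5
rgb(28, 15, 5) = #1C0F05.

#1C0F05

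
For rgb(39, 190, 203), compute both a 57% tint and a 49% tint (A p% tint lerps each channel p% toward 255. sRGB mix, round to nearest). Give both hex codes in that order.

#a2e3e9, #91dee4

57% tint:
  R: 39 + 123.12 = 162.12 → 162
  G: 190 + 0.57×(255−190) = 190 + 37.05 = 227.05 → 227
  B: 203 + 0.57×(255−203) = 203 + 29.64 = 232.64 → 233
  → #a2e3e9
49% tint:
  R: 39 + 0.49×(255−39) = 39 + 105.84 = 144.84 → 145
  G: 190 + 0.49×(255−190) = 190 + 31.85 = 221.85 → 222
  B: 203 + 0.49×(255−203) = 203 + 25.48 = 228.48 → 228
  → #91dee4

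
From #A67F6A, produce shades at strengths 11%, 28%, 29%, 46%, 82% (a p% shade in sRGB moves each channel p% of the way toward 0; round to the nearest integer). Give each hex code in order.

#94715E, #785B4C, #765A4B, #5A4539, #1E1713

#A67F6A is rgb(166, 127, 106).
11%: (166 − 18.26 = 147.74→148, 127 − 13.97 = 113.03→113, 106 − 11.66 = 94.34→94) → #94715E
28%: (166 − 46.48 = 119.52→120, 127 − 35.56 = 91.44→91, 106 − 29.68 = 76.32→76) → #785B4C
29%: (166 − 48.14 = 117.86→118, 127 − 36.83 = 90.17→90, 106 − 30.74 = 75.26→75) → #765A4B
46%: (166 − 76.36 = 89.64→90, 127 − 58.42 = 68.58→69, 106 − 48.76 = 57.24→57) → #5A4539
82%: (166 − 136.12 = 29.88→30, 127 − 104.14 = 22.86→23, 106 − 86.92 = 19.08→19) → #1E1713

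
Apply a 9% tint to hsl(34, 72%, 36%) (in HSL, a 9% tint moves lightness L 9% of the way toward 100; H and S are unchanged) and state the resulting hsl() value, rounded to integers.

hsl(34, 72%, 42%)

L moves 9% from 36 toward 100: 36 + 5.76 = 41.76 → 42.
H and S are unchanged.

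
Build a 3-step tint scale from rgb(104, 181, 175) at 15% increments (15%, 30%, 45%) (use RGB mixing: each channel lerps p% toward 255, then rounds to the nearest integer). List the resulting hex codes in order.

15%: (104 + 22.65 = 126.65→127, 181 + 11.1 = 192.1→192, 175 + 12 = 187→187) → #7FC0BB
30%: (104 + 45.3 = 149.3→149, 181 + 22.2 = 203.2→203, 175 + 24 = 199→199) → #95CBC7
45%: (104 + 67.95 = 171.95→172, 181 + 33.3 = 214.3→214, 175 + 36 = 211→211) → #ACD6D3

#7FC0BB, #95CBC7, #ACD6D3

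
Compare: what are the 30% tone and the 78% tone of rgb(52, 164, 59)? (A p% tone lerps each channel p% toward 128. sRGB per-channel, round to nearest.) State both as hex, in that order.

#4b9950, #6f8871

30% tone:
  R: 52 + 22.8 = 74.8 → 75
  G: 164 + 0.3×(128−164) = 164 − 10.8 = 153.2 → 153
  B: 59 + 20.7 = 79.7 → 80
  → #4b9950
78% tone:
  R: 52 + 59.28 = 111.28 → 111
  G: 164 − 28.08 = 135.92 → 136
  B: 59 + 53.82 = 112.82 → 113
  → #6f8871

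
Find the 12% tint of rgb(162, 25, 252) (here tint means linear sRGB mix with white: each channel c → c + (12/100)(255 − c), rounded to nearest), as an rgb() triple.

Lerp each channel 12% toward 255:
  R: 162 + 0.12×(255−162) = 162 + 11.16 = 173.16 → 173
  G: 25 + 0.12×(255−25) = 25 + 27.6 = 52.6 → 53
  B: 252 + 0.12×(255−252) = 252 + 0.36 = 252.36 → 252

rgb(173, 53, 252)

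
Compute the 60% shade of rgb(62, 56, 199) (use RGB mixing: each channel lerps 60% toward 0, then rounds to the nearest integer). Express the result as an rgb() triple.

Lerp each channel 60% toward 0:
  R: 62 + 0.6×(0−62) = 62 − 37.2 = 24.8 → 25
  G: 56 − 33.6 = 22.4 → 22
  B: 199 + 0.6×(0−199) = 199 − 119.4 = 79.6 → 80

rgb(25, 22, 80)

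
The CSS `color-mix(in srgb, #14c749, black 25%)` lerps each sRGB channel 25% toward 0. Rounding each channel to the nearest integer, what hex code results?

#0f9537

#14c749 is rgb(20, 199, 73).
Lerp each channel 25% toward 0:
  R: 20 + 0.25×(0−20) = 20 − 5 = 15 → 15
  G: 199 + 0.25×(0−199) = 199 − 49.75 = 149.25 → 149
  B: 73 + 0.25×(0−73) = 73 − 18.25 = 54.75 → 55
rgb(15, 149, 55) = #0f9537.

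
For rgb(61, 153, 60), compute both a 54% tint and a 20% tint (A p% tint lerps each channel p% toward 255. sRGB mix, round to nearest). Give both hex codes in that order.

54% tint:
  R: 61 + 0.54×(255−61) = 61 + 104.76 = 165.76 → 166
  G: 153 + 55.08 = 208.08 → 208
  B: 60 + 0.54×(255−60) = 60 + 105.3 = 165.3 → 165
  → #a6d0a5
20% tint:
  R: 61 + 0.2×(255−61) = 61 + 38.8 = 99.8 → 100
  G: 153 + 0.2×(255−153) = 153 + 20.4 = 173.4 → 173
  B: 60 + 0.2×(255−60) = 60 + 39 = 99 → 99
  → #64ad63

#a6d0a5, #64ad63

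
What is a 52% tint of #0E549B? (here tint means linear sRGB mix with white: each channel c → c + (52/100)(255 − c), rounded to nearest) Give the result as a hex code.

#0E549B is rgb(14, 84, 155).
Per channel, c → c + 0.52(255 − c):
  R: 14 + 0.52×(255−14) = 14 + 125.32 = 139.32 → 139
  G: 84 + 0.52×(255−84) = 84 + 88.92 = 172.92 → 173
  B: 155 + 52 = 207 → 207
rgb(139, 173, 207) = #8BADCF.

#8BADCF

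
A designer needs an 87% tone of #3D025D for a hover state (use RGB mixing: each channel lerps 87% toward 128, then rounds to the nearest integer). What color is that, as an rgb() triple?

#3D025D is rgb(61, 2, 93).
Per channel, c → c + 0.87(128 − c):
  R: 61 + 0.87×(128−61) = 61 + 58.29 = 119.29 → 119
  G: 2 + 109.62 = 111.62 → 112
  B: 93 + 0.87×(128−93) = 93 + 30.45 = 123.45 → 123

rgb(119, 112, 123)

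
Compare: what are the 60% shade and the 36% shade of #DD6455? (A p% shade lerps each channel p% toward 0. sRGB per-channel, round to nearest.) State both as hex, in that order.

#582822, #8D4036

#DD6455 is rgb(221, 100, 85).
60% shade:
  R: 221 + 0.6×(0−221) = 221 − 132.6 = 88.4 → 88
  G: 100 + 0.6×(0−100) = 100 − 60 = 40 → 40
  B: 85 + 0.6×(0−85) = 85 − 51 = 34 → 34
  → #582822
36% shade:
  R: 221 + 0.36×(0−221) = 221 − 79.56 = 141.44 → 141
  G: 100 + 0.36×(0−100) = 100 − 36 = 64 → 64
  B: 85 − 30.6 = 54.4 → 54
  → #8D4036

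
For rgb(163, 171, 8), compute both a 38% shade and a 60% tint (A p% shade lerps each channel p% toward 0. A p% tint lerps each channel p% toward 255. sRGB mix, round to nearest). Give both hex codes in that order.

38% shade:
  R: 163 + 0.38×(0−163) = 163 − 61.94 = 101.06 → 101
  G: 171 − 64.98 = 106.02 → 106
  B: 8 + 0.38×(0−8) = 8 − 3.04 = 4.96 → 5
  → #656a05
60% tint:
  R: 163 + 55.2 = 218.2 → 218
  G: 171 + 0.6×(255−171) = 171 + 50.4 = 221.4 → 221
  B: 8 + 0.6×(255−8) = 8 + 148.2 = 156.2 → 156
  → #dadd9c

#656a05, #dadd9c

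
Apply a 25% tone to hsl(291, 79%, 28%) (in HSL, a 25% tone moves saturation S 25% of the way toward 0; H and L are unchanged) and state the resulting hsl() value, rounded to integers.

S moves 25% from 79 toward 0: 79 − 19.75 = 59.25 → 59.
H and L are unchanged.

hsl(291, 59%, 28%)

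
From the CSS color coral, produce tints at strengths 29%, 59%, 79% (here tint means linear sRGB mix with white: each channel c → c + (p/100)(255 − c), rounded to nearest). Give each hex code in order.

CSS coral is rgb(255, 127, 80).
29%: (255→255, 127 + 37.12 = 164.12→164, 80 + 50.75 = 130.75→131) → #ffa483
59%: (255→255, 127 + 75.52 = 202.52→203, 80 + 103.25 = 183.25→183) → #ffcbb7
79%: (255→255, 127 + 101.12 = 228.12→228, 80 + 138.25 = 218.25→218) → #ffe4da

#ffa483, #ffcbb7, #ffe4da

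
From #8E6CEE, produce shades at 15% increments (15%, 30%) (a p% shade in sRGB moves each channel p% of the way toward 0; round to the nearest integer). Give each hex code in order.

#8E6CEE is rgb(142, 108, 238).
15%: (142 − 21.3 = 120.7→121, 108 − 16.2 = 91.8→92, 238 − 35.7 = 202.3→202) → #795CCA
30%: (142 − 42.6 = 99.4→99, 108 − 32.4 = 75.6→76, 238 − 71.4 = 166.6→167) → #634CA7

#795CCA, #634CA7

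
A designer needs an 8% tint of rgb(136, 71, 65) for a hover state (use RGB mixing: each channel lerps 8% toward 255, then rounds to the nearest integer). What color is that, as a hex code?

#925650

Lerp each channel 8% toward 255:
  R: 136 + 9.52 = 145.52 → 146
  G: 71 + 14.72 = 85.72 → 86
  B: 65 + 15.2 = 80.2 → 80
rgb(146, 86, 80) = #925650.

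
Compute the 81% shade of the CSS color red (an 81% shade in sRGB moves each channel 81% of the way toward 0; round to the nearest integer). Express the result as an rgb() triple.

rgb(48, 0, 0)

CSS red is rgb(255, 0, 0).
Per channel, c → c + 0.81(0 − c):
  R: 255 − 206.55 = 48.45 → 48
  G: 0 + 0 = 0 → 0
  B: 0 + 0.81×(0−0) = 0 + 0 = 0 → 0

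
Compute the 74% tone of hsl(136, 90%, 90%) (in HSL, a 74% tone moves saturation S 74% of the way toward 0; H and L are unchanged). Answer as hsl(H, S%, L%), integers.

hsl(136, 23%, 90%)

S moves 74% from 90 toward 0: 90 − 66.6 = 23.4 → 23.
H and L are unchanged.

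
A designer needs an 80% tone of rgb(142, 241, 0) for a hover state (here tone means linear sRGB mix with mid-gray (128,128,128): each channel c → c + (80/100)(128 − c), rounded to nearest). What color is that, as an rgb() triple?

Per channel, c → c + 0.8(128 − c):
  R: 142 − 11.2 = 130.8 → 131
  G: 241 + 0.8×(128−241) = 241 − 90.4 = 150.6 → 151
  B: 0 + 102.4 = 102.4 → 102

rgb(131, 151, 102)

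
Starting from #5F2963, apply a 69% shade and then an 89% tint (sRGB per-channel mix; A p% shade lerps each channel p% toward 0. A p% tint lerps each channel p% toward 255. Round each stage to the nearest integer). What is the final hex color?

#5F2963 is rgb(95, 41, 99).
A 69% shade moves each channel 69% toward 0:
  R: 95 − 65.55 = 29.45 → 29
  G: 41 − 28.29 = 12.71 → 13
  B: 99 + 0.69×(0−99) = 99 − 68.31 = 30.69 → 31
After the shade: rgb(29, 13, 31) = #1D0D1F.
Lerp each channel 89% toward 255:
  R: 29 + 0.89×(255−29) = 29 + 201.14 = 230.14 → 230
  G: 13 + 0.89×(255−13) = 13 + 215.38 = 228.38 → 228
  B: 31 + 0.89×(255−31) = 31 + 199.36 = 230.36 → 230
rgb(230, 228, 230) = #E6E4E6.

#E6E4E6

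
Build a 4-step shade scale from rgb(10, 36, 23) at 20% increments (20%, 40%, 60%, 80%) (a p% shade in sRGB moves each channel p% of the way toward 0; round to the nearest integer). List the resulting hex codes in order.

20%: (10 − 2 = 8→8, 36 − 7.2 = 28.8→29, 23 − 4.6 = 18.4→18) → #081d12
40%: (10 − 4 = 6→6, 36 − 14.4 = 21.6→22, 23 − 9.2 = 13.8→14) → #06160e
60%: (10 − 6 = 4→4, 36 − 21.6 = 14.4→14, 23 − 13.8 = 9.2→9) → #040e09
80%: (10 − 8 = 2→2, 36 − 28.8 = 7.2→7, 23 − 18.4 = 4.6→5) → #020705

#081d12, #06160e, #040e09, #020705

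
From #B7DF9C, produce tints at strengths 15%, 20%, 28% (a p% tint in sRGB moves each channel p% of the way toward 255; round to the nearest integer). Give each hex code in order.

#B7DF9C is rgb(183, 223, 156).
15%: (183 + 10.8 = 193.8→194, 223 + 4.8 = 227.8→228, 156 + 14.85 = 170.85→171) → #C2E4AB
20%: (183 + 14.4 = 197.4→197, 223 + 6.4 = 229.4→229, 156 + 19.8 = 175.8→176) → #C5E5B0
28%: (183 + 20.16 = 203.16→203, 223 + 8.96 = 231.96→232, 156 + 27.72 = 183.72→184) → #CBE8B8

#C2E4AB, #C5E5B0, #CBE8B8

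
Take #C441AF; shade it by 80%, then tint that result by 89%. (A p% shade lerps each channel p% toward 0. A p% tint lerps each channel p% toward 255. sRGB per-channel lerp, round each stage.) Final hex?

#E7E4E7

#C441AF is rgb(196, 65, 175).
An 80% shade moves each channel 80% toward 0:
  R: 196 + 0.8×(0−196) = 196 − 156.8 = 39.2 → 39
  G: 65 + 0.8×(0−65) = 65 − 52 = 13 → 13
  B: 175 + 0.8×(0−175) = 175 − 140 = 35 → 35
After the shade: rgb(39, 13, 35) = #270D23.
An 89% tint moves each channel 89% toward 255:
  R: 39 + 0.89×(255−39) = 39 + 192.24 = 231.24 → 231
  G: 13 + 0.89×(255−13) = 13 + 215.38 = 228.38 → 228
  B: 35 + 0.89×(255−35) = 35 + 195.8 = 230.8 → 231
rgb(231, 228, 231) = #E7E4E7.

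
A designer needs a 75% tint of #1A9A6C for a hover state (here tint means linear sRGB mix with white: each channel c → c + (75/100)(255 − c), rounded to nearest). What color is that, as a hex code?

#C6E6DA

#1A9A6C is rgb(26, 154, 108).
Per channel, c → c + 0.75(255 − c):
  R: 26 + 0.75×(255−26) = 26 + 171.75 = 197.75 → 198
  G: 154 + 0.75×(255−154) = 154 + 75.75 = 229.75 → 230
  B: 108 + 0.75×(255−108) = 108 + 110.25 = 218.25 → 218
rgb(198, 230, 218) = #C6E6DA.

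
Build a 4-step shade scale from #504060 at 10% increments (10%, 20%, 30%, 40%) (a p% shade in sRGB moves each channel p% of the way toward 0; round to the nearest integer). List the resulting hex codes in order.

#483a56, #40334d, #382d43, #30263a

#504060 is rgb(80, 64, 96).
10%: (80 − 8 = 72→72, 64 − 6.4 = 57.6→58, 96 − 9.6 = 86.4→86) → #483a56
20%: (80 − 16 = 64→64, 64 − 12.8 = 51.2→51, 96 − 19.2 = 76.8→77) → #40334d
30%: (80 − 24 = 56→56, 64 − 19.2 = 44.8→45, 96 − 28.8 = 67.2→67) → #382d43
40%: (80 − 32 = 48→48, 64 − 25.6 = 38.4→38, 96 − 38.4 = 57.6→58) → #30263a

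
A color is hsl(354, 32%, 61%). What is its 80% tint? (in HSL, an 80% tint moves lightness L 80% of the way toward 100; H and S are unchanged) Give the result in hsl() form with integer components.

L moves 80% from 61 toward 100: 61 + 31.2 = 92.2 → 92.
H and S are unchanged.

hsl(354, 32%, 92%)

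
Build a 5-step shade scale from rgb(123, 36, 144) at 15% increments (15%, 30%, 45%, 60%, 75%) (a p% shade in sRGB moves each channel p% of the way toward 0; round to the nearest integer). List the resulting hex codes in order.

15%: (123 − 18.45 = 104.55→105, 36 − 5.4 = 30.6→31, 144 − 21.6 = 122.4→122) → #691F7A
30%: (123 − 36.9 = 86.1→86, 36 − 10.8 = 25.2→25, 144 − 43.2 = 100.8→101) → #561965
45%: (123 − 55.35 = 67.65→68, 36 − 16.2 = 19.8→20, 144 − 64.8 = 79.2→79) → #44144F
60%: (123 − 73.8 = 49.2→49, 36 − 21.6 = 14.4→14, 144 − 86.4 = 57.6→58) → #310E3A
75%: (123 − 92.25 = 30.75→31, 36 − 27 = 9→9, 144 − 108 = 36→36) → #1F0924

#691F7A, #561965, #44144F, #310E3A, #1F0924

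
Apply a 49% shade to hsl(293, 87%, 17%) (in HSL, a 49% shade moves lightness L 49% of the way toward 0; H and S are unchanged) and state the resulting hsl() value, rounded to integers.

L moves 49% from 17 toward 0: 17 − 8.33 = 8.67 → 9.
H and S are unchanged.

hsl(293, 87%, 9%)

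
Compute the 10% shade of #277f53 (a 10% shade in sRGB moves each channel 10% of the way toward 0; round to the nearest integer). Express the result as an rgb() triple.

#277f53 is rgb(39, 127, 83).
Lerp each channel 10% toward 0:
  R: 39 + 0.1×(0−39) = 39 − 3.9 = 35.1 → 35
  G: 127 − 12.7 = 114.3 → 114
  B: 83 − 8.3 = 74.7 → 75

rgb(35, 114, 75)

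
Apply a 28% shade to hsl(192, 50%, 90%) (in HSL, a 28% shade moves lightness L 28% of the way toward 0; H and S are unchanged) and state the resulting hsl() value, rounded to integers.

hsl(192, 50%, 65%)

L moves 28% from 90 toward 0: 90 − 25.2 = 64.8 → 65.
H and S are unchanged.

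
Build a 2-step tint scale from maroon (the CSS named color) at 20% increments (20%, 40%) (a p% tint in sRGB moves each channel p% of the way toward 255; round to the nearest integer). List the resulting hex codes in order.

#993333, #b36666

CSS maroon is rgb(128, 0, 0).
20%: (128 + 25.4 = 153.4→153, 0 + 51 = 51→51, 0 + 51 = 51→51) → #993333
40%: (128 + 50.8 = 178.8→179, 0 + 102 = 102→102, 0 + 102 = 102→102) → #b36666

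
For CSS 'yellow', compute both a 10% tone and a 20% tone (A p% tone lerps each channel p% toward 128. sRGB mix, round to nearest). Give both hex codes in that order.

#F2F20D, #E6E61A

CSS yellow is rgb(255, 255, 0).
10% tone:
  R: 255 − 12.7 = 242.3 → 242
  G: 255 + 0.1×(128−255) = 255 − 12.7 = 242.3 → 242
  B: 0 + 0.1×(128−0) = 0 + 12.8 = 12.8 → 13
  → #F2F20D
20% tone:
  R: 255 + 0.2×(128−255) = 255 − 25.4 = 229.6 → 230
  G: 255 − 25.4 = 229.6 → 230
  B: 0 + 25.6 = 25.6 → 26
  → #E6E61A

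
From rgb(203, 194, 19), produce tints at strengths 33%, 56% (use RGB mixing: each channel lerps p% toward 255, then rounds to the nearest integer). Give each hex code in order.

33%: (203 + 17.16 = 220.16→220, 194 + 20.13 = 214.13→214, 19 + 77.88 = 96.88→97) → #dcd661
56%: (203 + 29.12 = 232.12→232, 194 + 34.16 = 228.16→228, 19 + 132.16 = 151.16→151) → #e8e497

#dcd661, #e8e497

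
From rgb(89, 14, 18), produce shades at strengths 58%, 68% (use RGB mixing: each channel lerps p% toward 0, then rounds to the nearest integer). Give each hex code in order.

58%: (89 − 51.62 = 37.38→37, 14 − 8.12 = 5.88→6, 18 − 10.44 = 7.56→8) → #250608
68%: (89 − 60.52 = 28.48→28, 14 − 9.52 = 4.48→4, 18 − 12.24 = 5.76→6) → #1C0406

#250608, #1C0406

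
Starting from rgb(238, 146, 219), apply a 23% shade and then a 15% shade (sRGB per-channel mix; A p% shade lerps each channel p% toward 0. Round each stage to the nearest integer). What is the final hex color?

#9C5F90

Per channel, c → c + 0.23(0 − c):
  R: 238 + 0.23×(0−238) = 238 − 54.74 = 183.26 → 183
  G: 146 + 0.23×(0−146) = 146 − 33.58 = 112.42 → 112
  B: 219 − 50.37 = 168.63 → 169
After the shade: rgb(183, 112, 169) = #B770A9.
Per channel, c → c + 0.15(0 − c):
  R: 183 − 27.45 = 155.55 → 156
  G: 112 − 16.8 = 95.2 → 95
  B: 169 + 0.15×(0−169) = 169 − 25.35 = 143.65 → 144
rgb(156, 95, 144) = #9C5F90.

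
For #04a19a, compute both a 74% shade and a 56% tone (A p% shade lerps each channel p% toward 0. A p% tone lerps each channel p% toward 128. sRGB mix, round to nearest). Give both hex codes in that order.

#04a19a is rgb(4, 161, 154).
74% shade:
  R: 4 − 2.96 = 1.04 → 1
  G: 161 + 0.74×(0−161) = 161 − 119.14 = 41.86 → 42
  B: 154 + 0.74×(0−154) = 154 − 113.96 = 40.04 → 40
  → #012a28
56% tone:
  R: 4 + 0.56×(128−4) = 4 + 69.44 = 73.44 → 73
  G: 161 + 0.56×(128−161) = 161 − 18.48 = 142.52 → 143
  B: 154 + 0.56×(128−154) = 154 − 14.56 = 139.44 → 139
  → #498f8b

#012a28, #498f8b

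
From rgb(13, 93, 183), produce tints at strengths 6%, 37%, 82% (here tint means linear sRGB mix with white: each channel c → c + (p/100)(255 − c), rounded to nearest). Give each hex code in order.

6%: (13 + 14.52 = 27.52→28, 93 + 9.72 = 102.72→103, 183 + 4.32 = 187.32→187) → #1C67BB
37%: (13 + 89.54 = 102.54→103, 93 + 59.94 = 152.94→153, 183 + 26.64 = 209.64→210) → #6799D2
82%: (13 + 198.44 = 211.44→211, 93 + 132.84 = 225.84→226, 183 + 59.04 = 242.04→242) → #D3E2F2

#1C67BB, #6799D2, #D3E2F2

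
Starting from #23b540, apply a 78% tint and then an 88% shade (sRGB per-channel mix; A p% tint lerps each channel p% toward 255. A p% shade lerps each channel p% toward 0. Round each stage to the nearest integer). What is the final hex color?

#23b540 is rgb(35, 181, 64).
Per channel, c → c + 0.78(255 − c):
  R: 35 + 171.6 = 206.6 → 207
  G: 181 + 0.78×(255−181) = 181 + 57.72 = 238.72 → 239
  B: 64 + 0.78×(255−64) = 64 + 148.98 = 212.98 → 213
After the tint: rgb(207, 239, 213) = #cfefd5.
Lerp each channel 88% toward 0:
  R: 207 − 182.16 = 24.84 → 25
  G: 239 − 210.32 = 28.68 → 29
  B: 213 + 0.88×(0−213) = 213 − 187.44 = 25.56 → 26
rgb(25, 29, 26) = #191d1a.

#191d1a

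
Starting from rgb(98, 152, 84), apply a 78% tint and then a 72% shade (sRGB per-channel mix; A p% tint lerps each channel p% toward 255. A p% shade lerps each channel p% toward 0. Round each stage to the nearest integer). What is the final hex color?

#3e413d

A 78% tint moves each channel 78% toward 255:
  R: 98 + 0.78×(255−98) = 98 + 122.46 = 220.46 → 220
  G: 152 + 0.78×(255−152) = 152 + 80.34 = 232.34 → 232
  B: 84 + 0.78×(255−84) = 84 + 133.38 = 217.38 → 217
After the tint: rgb(220, 232, 217) = #dce8d9.
A 72% shade moves each channel 72% toward 0:
  R: 220 + 0.72×(0−220) = 220 − 158.4 = 61.6 → 62
  G: 232 + 0.72×(0−232) = 232 − 167.04 = 64.96 → 65
  B: 217 + 0.72×(0−217) = 217 − 156.24 = 60.76 → 61
rgb(62, 65, 61) = #3e413d.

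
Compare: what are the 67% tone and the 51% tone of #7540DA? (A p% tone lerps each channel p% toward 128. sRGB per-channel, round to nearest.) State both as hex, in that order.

#7540DA is rgb(117, 64, 218).
67% tone:
  R: 117 + 0.67×(128−117) = 117 + 7.37 = 124.37 → 124
  G: 64 + 42.88 = 106.88 → 107
  B: 218 − 60.3 = 157.7 → 158
  → #7C6B9E
51% tone:
  R: 117 + 0.51×(128−117) = 117 + 5.61 = 122.61 → 123
  G: 64 + 32.64 = 96.64 → 97
  B: 218 + 0.51×(128−218) = 218 − 45.9 = 172.1 → 172
  → #7B61AC

#7C6B9E, #7B61AC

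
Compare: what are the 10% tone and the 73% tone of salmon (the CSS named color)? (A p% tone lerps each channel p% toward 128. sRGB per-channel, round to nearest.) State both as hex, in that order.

CSS salmon is rgb(250, 128, 114).
10% tone:
  R: 250 − 12.2 = 237.8 → 238
  G: 128 + 0.1×(128−128) = 128 + 0 = 128 → 128
  B: 114 + 0.1×(128−114) = 114 + 1.4 = 115.4 → 115
  → #EE8073
73% tone:
  R: 250 − 89.06 = 160.94 → 161
  G: 128 + 0 = 128 → 128
  B: 114 + 10.22 = 124.22 → 124
  → #A1807C

#EE8073, #A1807C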